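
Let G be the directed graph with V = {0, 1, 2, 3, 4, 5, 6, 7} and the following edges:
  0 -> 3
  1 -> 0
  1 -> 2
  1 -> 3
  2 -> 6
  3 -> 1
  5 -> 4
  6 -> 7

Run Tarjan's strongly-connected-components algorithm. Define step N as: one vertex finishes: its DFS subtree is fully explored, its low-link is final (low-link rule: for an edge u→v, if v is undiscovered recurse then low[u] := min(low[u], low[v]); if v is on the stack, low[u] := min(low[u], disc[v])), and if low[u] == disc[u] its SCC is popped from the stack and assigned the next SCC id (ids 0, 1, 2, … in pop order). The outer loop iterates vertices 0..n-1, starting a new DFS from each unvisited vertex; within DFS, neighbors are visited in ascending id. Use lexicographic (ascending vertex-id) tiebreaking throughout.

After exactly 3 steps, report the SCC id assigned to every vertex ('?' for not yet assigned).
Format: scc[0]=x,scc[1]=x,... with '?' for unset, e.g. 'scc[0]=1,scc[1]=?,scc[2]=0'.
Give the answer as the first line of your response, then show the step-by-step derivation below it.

scc[0]=?,scc[1]=?,scc[2]=2,scc[3]=?,scc[4]=?,scc[5]=?,scc[6]=1,scc[7]=0

step 1: low=(low[0]=0,low[1]=0,low[2]=3,low[3]=1,low[4]=?,low[5]=?,low[6]=4,low[7]=5); scc=(scc[0]=?,scc[1]=?,scc[2]=?,scc[3]=?,scc[4]=?,scc[5]=?,scc[6]=?,scc[7]=0)
step 2: low=(low[0]=0,low[1]=0,low[2]=3,low[3]=1,low[4]=?,low[5]=?,low[6]=4,low[7]=5); scc=(scc[0]=?,scc[1]=?,scc[2]=?,scc[3]=?,scc[4]=?,scc[5]=?,scc[6]=1,scc[7]=0)
step 3: low=(low[0]=0,low[1]=0,low[2]=3,low[3]=1,low[4]=?,low[5]=?,low[6]=4,low[7]=5); scc=(scc[0]=?,scc[1]=?,scc[2]=2,scc[3]=?,scc[4]=?,scc[5]=?,scc[6]=1,scc[7]=0)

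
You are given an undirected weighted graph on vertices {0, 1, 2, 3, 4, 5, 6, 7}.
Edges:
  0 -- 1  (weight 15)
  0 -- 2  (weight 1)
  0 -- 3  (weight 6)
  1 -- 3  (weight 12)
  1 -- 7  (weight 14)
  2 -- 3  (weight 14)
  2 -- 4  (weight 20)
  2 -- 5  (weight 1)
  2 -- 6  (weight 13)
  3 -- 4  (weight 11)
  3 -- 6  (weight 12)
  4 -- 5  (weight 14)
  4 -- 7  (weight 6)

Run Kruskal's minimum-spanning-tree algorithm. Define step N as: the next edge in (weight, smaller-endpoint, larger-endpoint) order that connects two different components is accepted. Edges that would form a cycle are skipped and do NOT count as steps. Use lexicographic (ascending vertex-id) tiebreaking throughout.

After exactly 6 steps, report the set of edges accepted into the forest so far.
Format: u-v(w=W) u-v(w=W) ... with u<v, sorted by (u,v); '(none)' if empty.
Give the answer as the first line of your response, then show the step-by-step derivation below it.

0-2(w=1) 0-3(w=6) 1-3(w=12) 2-5(w=1) 3-4(w=11) 4-7(w=6)

step 1: add edge 0-2 (w=1); MST = {0-2(w=1)}
step 2: add edge 2-5 (w=1); MST = {0-2(w=1) 2-5(w=1)}
step 3: add edge 0-3 (w=6); MST = {0-2(w=1) 0-3(w=6) 2-5(w=1)}
step 4: add edge 4-7 (w=6); MST = {0-2(w=1) 0-3(w=6) 2-5(w=1) 4-7(w=6)}
step 5: add edge 3-4 (w=11); MST = {0-2(w=1) 0-3(w=6) 2-5(w=1) 3-4(w=11) 4-7(w=6)}
step 6: add edge 1-3 (w=12); MST = {0-2(w=1) 0-3(w=6) 1-3(w=12) 2-5(w=1) 3-4(w=11) 4-7(w=6)}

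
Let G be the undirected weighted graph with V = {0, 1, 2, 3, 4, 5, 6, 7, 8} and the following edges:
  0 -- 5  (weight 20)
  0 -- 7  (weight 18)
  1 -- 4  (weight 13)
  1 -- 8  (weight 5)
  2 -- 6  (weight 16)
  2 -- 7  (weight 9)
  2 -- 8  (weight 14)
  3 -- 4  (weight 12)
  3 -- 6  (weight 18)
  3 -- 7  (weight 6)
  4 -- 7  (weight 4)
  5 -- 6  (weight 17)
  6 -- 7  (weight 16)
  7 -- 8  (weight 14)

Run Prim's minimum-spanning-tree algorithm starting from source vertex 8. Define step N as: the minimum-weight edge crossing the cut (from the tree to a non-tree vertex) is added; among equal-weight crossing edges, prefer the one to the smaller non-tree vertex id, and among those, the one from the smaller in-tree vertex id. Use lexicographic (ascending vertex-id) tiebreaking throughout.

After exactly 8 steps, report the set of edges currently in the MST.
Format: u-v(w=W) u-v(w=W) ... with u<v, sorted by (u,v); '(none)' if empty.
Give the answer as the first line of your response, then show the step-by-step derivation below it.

0-7(w=18) 1-4(w=13) 1-8(w=5) 2-6(w=16) 2-7(w=9) 3-7(w=6) 4-7(w=4) 5-6(w=17)

step 1: add edge 1-8 (w=5); MST = {1-8(w=5)}
step 2: add edge 1-4 (w=13); MST = {1-4(w=13) 1-8(w=5)}
step 3: add edge 4-7 (w=4); MST = {1-4(w=13) 1-8(w=5) 4-7(w=4)}
step 4: add edge 3-7 (w=6); MST = {1-4(w=13) 1-8(w=5) 3-7(w=6) 4-7(w=4)}
step 5: add edge 2-7 (w=9); MST = {1-4(w=13) 1-8(w=5) 2-7(w=9) 3-7(w=6) 4-7(w=4)}
step 6: add edge 2-6 (w=16); MST = {1-4(w=13) 1-8(w=5) 2-6(w=16) 2-7(w=9) 3-7(w=6) 4-7(w=4)}
step 7: add edge 5-6 (w=17); MST = {1-4(w=13) 1-8(w=5) 2-6(w=16) 2-7(w=9) 3-7(w=6) 4-7(w=4) 5-6(w=17)}
step 8: add edge 0-7 (w=18); MST = {0-7(w=18) 1-4(w=13) 1-8(w=5) 2-6(w=16) 2-7(w=9) 3-7(w=6) 4-7(w=4) 5-6(w=17)}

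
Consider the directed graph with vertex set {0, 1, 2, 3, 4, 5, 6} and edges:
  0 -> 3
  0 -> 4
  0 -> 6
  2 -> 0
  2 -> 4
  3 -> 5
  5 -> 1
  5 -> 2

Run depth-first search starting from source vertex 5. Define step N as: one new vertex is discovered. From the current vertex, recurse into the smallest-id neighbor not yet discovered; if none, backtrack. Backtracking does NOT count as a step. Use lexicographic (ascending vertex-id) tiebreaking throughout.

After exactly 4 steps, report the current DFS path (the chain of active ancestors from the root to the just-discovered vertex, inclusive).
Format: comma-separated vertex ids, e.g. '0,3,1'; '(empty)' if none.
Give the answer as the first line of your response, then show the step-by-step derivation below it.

5,2,0

step 1: discover 5; path=5; order=5
step 2: discover 1; path=5>1; order=5,1
step 3: discover 2; path=5>2; order=5,1,2
step 4: discover 0; path=5>2>0; order=5,1,2,0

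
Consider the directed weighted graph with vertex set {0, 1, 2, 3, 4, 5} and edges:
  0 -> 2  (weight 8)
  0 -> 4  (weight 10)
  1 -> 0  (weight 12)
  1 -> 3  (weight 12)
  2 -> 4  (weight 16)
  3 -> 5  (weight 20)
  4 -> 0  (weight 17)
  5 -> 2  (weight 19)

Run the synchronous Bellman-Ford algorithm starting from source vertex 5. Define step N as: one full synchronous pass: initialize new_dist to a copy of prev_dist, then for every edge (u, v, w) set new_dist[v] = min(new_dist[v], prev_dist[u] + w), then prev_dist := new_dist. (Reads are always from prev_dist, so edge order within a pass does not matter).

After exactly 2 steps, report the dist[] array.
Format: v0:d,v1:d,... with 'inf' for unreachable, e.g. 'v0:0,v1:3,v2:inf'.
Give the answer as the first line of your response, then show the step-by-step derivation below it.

v0:inf,v1:inf,v2:19,v3:inf,v4:35,v5:0

step 1: dist = v0:inf,v1:inf,v2:19,v3:inf,v4:inf,v5:0
step 2: dist = v0:inf,v1:inf,v2:19,v3:inf,v4:35,v5:0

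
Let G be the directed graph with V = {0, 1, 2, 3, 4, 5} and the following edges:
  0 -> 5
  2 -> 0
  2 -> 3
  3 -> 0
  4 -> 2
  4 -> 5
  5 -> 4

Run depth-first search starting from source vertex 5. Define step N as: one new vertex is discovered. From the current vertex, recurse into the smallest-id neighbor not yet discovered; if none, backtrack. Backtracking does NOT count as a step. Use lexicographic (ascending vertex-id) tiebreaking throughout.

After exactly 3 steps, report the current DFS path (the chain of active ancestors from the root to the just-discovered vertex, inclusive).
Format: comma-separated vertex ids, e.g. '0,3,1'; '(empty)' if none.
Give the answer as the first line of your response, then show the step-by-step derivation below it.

5,4,2

step 1: discover 5; path=5; order=5
step 2: discover 4; path=5>4; order=5,4
step 3: discover 2; path=5>4>2; order=5,4,2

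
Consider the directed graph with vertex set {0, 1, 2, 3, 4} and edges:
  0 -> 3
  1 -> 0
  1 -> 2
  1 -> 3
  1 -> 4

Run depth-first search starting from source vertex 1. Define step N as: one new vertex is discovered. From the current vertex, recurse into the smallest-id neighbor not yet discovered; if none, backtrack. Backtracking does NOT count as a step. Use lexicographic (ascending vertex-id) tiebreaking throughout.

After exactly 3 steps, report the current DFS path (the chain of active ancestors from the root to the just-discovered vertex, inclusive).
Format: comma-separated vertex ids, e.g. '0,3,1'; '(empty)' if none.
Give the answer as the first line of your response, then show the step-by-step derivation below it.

1,0,3

step 1: discover 1; path=1; order=1
step 2: discover 0; path=1>0; order=1,0
step 3: discover 3; path=1>0>3; order=1,0,3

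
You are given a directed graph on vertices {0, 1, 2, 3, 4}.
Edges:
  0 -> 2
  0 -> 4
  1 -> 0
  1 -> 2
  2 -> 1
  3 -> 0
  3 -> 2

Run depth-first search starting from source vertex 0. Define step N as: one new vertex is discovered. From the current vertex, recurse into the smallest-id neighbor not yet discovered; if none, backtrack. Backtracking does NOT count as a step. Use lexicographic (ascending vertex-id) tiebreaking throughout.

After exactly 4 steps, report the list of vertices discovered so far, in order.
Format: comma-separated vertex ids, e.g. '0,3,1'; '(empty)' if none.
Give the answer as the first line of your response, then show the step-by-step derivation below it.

0,2,1,4

step 1: discover 0; path=0; order=0
step 2: discover 2; path=0>2; order=0,2
step 3: discover 1; path=0>2>1; order=0,2,1
step 4: discover 4; path=0>4; order=0,2,1,4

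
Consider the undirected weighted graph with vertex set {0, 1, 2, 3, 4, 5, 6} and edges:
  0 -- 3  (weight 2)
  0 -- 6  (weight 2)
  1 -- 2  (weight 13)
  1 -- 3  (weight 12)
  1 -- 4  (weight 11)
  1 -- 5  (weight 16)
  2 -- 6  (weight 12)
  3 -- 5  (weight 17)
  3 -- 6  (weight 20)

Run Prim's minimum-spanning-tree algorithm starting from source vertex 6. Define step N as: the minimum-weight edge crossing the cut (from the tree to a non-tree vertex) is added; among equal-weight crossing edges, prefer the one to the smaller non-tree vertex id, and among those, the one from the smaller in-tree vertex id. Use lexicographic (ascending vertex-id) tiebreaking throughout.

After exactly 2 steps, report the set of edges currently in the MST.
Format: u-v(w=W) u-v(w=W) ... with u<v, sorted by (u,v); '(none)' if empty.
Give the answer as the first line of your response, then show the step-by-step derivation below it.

0-3(w=2) 0-6(w=2)

step 1: add edge 0-6 (w=2); MST = {0-6(w=2)}
step 2: add edge 0-3 (w=2); MST = {0-3(w=2) 0-6(w=2)}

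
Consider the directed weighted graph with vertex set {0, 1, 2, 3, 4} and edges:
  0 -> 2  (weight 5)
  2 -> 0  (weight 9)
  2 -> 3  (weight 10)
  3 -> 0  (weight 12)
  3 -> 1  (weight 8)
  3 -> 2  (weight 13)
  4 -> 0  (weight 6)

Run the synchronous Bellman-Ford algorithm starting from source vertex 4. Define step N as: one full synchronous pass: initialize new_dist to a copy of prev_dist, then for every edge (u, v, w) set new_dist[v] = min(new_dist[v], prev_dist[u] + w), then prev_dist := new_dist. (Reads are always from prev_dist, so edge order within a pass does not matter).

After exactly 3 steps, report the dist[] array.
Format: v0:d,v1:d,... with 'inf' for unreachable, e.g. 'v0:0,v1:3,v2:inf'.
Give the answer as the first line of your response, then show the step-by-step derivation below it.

v0:6,v1:inf,v2:11,v3:21,v4:0

step 1: dist = v0:6,v1:inf,v2:inf,v3:inf,v4:0
step 2: dist = v0:6,v1:inf,v2:11,v3:inf,v4:0
step 3: dist = v0:6,v1:inf,v2:11,v3:21,v4:0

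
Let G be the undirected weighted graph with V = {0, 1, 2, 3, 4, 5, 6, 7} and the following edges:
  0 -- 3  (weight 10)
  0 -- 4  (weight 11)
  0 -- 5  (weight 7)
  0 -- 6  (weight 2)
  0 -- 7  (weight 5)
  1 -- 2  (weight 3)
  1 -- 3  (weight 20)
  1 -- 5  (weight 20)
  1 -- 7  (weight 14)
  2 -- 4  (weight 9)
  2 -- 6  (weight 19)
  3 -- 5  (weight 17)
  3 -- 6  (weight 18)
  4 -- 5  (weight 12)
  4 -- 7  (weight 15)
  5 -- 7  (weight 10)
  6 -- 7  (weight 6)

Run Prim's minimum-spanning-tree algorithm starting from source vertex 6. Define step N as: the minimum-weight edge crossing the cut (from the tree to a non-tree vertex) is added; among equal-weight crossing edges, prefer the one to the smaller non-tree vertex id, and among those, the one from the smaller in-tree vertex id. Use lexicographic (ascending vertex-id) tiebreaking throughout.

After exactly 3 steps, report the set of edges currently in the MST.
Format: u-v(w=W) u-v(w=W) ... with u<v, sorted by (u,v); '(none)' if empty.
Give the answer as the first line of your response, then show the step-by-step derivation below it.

0-5(w=7) 0-6(w=2) 0-7(w=5)

step 1: add edge 0-6 (w=2); MST = {0-6(w=2)}
step 2: add edge 0-7 (w=5); MST = {0-6(w=2) 0-7(w=5)}
step 3: add edge 0-5 (w=7); MST = {0-5(w=7) 0-6(w=2) 0-7(w=5)}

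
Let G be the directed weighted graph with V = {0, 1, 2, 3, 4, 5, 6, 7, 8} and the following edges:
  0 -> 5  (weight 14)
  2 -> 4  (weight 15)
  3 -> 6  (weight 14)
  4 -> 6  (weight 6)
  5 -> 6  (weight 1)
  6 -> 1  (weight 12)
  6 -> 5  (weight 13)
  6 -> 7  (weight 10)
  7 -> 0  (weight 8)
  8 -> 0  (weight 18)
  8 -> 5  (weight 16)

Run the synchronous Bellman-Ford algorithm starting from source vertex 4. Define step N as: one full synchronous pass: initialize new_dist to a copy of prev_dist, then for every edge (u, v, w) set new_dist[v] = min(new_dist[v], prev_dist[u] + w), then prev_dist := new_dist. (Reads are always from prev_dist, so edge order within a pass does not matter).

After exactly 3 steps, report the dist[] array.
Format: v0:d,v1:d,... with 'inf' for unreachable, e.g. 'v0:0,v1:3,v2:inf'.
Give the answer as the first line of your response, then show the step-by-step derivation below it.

v0:24,v1:18,v2:inf,v3:inf,v4:0,v5:19,v6:6,v7:16,v8:inf

step 1: dist = v0:inf,v1:inf,v2:inf,v3:inf,v4:0,v5:inf,v6:6,v7:inf,v8:inf
step 2: dist = v0:inf,v1:18,v2:inf,v3:inf,v4:0,v5:19,v6:6,v7:16,v8:inf
step 3: dist = v0:24,v1:18,v2:inf,v3:inf,v4:0,v5:19,v6:6,v7:16,v8:inf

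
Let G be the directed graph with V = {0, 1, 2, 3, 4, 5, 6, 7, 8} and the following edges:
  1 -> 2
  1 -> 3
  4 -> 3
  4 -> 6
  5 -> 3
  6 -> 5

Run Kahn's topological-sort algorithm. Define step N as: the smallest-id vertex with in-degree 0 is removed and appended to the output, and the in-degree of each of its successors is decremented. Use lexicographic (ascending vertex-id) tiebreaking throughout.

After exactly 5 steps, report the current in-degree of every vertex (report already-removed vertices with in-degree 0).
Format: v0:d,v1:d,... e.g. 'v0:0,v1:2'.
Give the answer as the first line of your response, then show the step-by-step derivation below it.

v0:0,v1:0,v2:0,v3:1,v4:0,v5:0,v6:0,v7:0,v8:0

step 1: output 0; order=[0]; indeg=(0,0,1,3,0,1,1,0,0)
step 2: output 1; order=[0,1]; indeg=(0,0,0,2,0,1,1,0,0)
step 3: output 2; order=[0,1,2]; indeg=(0,0,0,2,0,1,1,0,0)
step 4: output 4; order=[0,1,2,4]; indeg=(0,0,0,1,0,1,0,0,0)
step 5: output 6; order=[0,1,2,4,6]; indeg=(0,0,0,1,0,0,0,0,0)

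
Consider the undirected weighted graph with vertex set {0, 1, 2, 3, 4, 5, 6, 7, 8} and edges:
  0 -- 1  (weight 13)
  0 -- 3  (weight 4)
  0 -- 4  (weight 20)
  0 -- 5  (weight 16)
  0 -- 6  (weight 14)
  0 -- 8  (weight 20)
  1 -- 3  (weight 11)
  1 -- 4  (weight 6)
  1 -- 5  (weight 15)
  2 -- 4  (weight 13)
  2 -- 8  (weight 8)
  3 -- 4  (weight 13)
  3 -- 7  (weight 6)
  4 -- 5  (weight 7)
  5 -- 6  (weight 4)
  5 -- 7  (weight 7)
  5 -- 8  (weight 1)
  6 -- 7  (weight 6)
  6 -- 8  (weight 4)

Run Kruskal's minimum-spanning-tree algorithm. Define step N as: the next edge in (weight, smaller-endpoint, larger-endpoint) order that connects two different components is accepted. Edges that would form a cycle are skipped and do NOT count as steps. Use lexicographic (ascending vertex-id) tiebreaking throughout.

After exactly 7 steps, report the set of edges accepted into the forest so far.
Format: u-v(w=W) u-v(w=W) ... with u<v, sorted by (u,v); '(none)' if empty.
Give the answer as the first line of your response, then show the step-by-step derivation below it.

0-3(w=4) 1-4(w=6) 3-7(w=6) 4-5(w=7) 5-6(w=4) 5-8(w=1) 6-7(w=6)

step 1: add edge 5-8 (w=1); MST = {5-8(w=1)}
step 2: add edge 0-3 (w=4); MST = {0-3(w=4) 5-8(w=1)}
step 3: add edge 5-6 (w=4); MST = {0-3(w=4) 5-6(w=4) 5-8(w=1)}
step 4: add edge 1-4 (w=6); MST = {0-3(w=4) 1-4(w=6) 5-6(w=4) 5-8(w=1)}
step 5: add edge 3-7 (w=6); MST = {0-3(w=4) 1-4(w=6) 3-7(w=6) 5-6(w=4) 5-8(w=1)}
step 6: add edge 6-7 (w=6); MST = {0-3(w=4) 1-4(w=6) 3-7(w=6) 5-6(w=4) 5-8(w=1) 6-7(w=6)}
step 7: add edge 4-5 (w=7); MST = {0-3(w=4) 1-4(w=6) 3-7(w=6) 4-5(w=7) 5-6(w=4) 5-8(w=1) 6-7(w=6)}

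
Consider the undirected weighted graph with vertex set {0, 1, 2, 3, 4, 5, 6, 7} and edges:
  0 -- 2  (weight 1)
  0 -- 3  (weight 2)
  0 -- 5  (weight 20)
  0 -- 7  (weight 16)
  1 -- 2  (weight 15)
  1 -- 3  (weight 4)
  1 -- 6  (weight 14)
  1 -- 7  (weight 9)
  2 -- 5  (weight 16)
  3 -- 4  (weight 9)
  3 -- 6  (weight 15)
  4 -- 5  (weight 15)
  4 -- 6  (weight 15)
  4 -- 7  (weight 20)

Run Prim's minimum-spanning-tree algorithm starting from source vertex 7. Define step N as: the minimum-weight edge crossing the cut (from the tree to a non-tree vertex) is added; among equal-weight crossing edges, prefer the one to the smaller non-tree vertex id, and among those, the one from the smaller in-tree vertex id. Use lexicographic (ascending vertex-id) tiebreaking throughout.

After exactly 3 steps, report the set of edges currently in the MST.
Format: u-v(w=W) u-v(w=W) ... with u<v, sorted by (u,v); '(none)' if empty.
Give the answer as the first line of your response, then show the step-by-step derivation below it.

0-3(w=2) 1-3(w=4) 1-7(w=9)

step 1: add edge 1-7 (w=9); MST = {1-7(w=9)}
step 2: add edge 1-3 (w=4); MST = {1-3(w=4) 1-7(w=9)}
step 3: add edge 0-3 (w=2); MST = {0-3(w=2) 1-3(w=4) 1-7(w=9)}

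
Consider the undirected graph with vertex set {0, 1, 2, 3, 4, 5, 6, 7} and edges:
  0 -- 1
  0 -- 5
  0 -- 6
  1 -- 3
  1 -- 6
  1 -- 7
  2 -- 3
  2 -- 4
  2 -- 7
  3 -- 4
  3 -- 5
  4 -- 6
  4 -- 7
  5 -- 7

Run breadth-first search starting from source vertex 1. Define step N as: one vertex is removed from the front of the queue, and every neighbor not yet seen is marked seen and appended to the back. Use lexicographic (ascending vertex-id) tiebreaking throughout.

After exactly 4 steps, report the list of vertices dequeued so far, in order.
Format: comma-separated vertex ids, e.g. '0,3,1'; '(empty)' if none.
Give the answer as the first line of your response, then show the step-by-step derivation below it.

1,0,3,6

step 1: dequeue 1; queue=[0,3,6,7]; order=1
step 2: dequeue 0; queue=[3,6,7,5]; order=1,0
step 3: dequeue 3; queue=[6,7,5,2,4]; order=1,0,3
step 4: dequeue 6; queue=[7,5,2,4]; order=1,0,3,6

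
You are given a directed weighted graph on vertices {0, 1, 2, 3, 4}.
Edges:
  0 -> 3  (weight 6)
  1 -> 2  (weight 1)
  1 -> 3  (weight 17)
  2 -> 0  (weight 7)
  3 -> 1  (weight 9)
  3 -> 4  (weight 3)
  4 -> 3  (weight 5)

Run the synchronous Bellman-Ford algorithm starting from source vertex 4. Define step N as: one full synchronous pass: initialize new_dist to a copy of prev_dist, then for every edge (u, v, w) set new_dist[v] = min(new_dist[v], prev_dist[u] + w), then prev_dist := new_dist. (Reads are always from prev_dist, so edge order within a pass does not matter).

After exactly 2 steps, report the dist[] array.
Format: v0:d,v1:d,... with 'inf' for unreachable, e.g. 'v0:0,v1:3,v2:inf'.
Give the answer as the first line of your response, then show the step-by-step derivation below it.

v0:inf,v1:14,v2:inf,v3:5,v4:0

step 1: dist = v0:inf,v1:inf,v2:inf,v3:5,v4:0
step 2: dist = v0:inf,v1:14,v2:inf,v3:5,v4:0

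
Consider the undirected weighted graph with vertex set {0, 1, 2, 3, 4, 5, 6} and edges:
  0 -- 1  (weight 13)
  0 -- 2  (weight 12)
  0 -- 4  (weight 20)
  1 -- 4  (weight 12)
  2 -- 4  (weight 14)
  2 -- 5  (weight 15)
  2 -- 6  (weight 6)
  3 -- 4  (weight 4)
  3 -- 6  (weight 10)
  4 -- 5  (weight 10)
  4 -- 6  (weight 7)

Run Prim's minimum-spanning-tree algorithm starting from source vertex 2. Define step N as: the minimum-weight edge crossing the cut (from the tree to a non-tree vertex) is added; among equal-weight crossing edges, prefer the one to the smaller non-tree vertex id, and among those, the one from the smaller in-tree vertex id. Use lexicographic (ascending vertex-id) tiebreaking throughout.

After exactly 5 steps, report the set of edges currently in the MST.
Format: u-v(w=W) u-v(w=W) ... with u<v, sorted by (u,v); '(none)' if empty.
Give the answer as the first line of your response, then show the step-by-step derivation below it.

0-2(w=12) 2-6(w=6) 3-4(w=4) 4-5(w=10) 4-6(w=7)

step 1: add edge 2-6 (w=6); MST = {2-6(w=6)}
step 2: add edge 4-6 (w=7); MST = {2-6(w=6) 4-6(w=7)}
step 3: add edge 3-4 (w=4); MST = {2-6(w=6) 3-4(w=4) 4-6(w=7)}
step 4: add edge 4-5 (w=10); MST = {2-6(w=6) 3-4(w=4) 4-5(w=10) 4-6(w=7)}
step 5: add edge 0-2 (w=12); MST = {0-2(w=12) 2-6(w=6) 3-4(w=4) 4-5(w=10) 4-6(w=7)}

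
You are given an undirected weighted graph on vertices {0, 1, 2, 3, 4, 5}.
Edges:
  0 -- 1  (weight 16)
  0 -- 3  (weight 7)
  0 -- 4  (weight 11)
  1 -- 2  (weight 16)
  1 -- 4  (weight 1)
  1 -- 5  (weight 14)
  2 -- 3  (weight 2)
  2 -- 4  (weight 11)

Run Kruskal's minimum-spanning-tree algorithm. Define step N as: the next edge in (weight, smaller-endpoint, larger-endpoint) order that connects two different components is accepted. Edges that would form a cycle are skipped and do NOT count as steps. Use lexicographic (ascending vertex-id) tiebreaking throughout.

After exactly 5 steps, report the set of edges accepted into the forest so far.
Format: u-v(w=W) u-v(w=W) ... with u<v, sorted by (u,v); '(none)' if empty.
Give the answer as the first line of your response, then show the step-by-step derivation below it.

0-3(w=7) 0-4(w=11) 1-4(w=1) 1-5(w=14) 2-3(w=2)

step 1: add edge 1-4 (w=1); MST = {1-4(w=1)}
step 2: add edge 2-3 (w=2); MST = {1-4(w=1) 2-3(w=2)}
step 3: add edge 0-3 (w=7); MST = {0-3(w=7) 1-4(w=1) 2-3(w=2)}
step 4: add edge 0-4 (w=11); MST = {0-3(w=7) 0-4(w=11) 1-4(w=1) 2-3(w=2)}
step 5: add edge 1-5 (w=14); MST = {0-3(w=7) 0-4(w=11) 1-4(w=1) 1-5(w=14) 2-3(w=2)}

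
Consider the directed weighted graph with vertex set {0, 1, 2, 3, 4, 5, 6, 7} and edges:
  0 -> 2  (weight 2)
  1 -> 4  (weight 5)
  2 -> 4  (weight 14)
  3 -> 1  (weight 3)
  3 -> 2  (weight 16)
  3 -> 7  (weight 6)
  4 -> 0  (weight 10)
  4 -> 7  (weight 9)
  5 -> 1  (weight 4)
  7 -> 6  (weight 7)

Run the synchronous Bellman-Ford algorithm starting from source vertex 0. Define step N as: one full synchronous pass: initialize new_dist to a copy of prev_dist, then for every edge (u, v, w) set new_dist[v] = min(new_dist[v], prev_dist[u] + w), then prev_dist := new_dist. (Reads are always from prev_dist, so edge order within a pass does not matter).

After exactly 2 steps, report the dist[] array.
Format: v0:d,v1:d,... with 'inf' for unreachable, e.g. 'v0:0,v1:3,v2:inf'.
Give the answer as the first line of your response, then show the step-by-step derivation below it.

v0:0,v1:inf,v2:2,v3:inf,v4:16,v5:inf,v6:inf,v7:inf

step 1: dist = v0:0,v1:inf,v2:2,v3:inf,v4:inf,v5:inf,v6:inf,v7:inf
step 2: dist = v0:0,v1:inf,v2:2,v3:inf,v4:16,v5:inf,v6:inf,v7:inf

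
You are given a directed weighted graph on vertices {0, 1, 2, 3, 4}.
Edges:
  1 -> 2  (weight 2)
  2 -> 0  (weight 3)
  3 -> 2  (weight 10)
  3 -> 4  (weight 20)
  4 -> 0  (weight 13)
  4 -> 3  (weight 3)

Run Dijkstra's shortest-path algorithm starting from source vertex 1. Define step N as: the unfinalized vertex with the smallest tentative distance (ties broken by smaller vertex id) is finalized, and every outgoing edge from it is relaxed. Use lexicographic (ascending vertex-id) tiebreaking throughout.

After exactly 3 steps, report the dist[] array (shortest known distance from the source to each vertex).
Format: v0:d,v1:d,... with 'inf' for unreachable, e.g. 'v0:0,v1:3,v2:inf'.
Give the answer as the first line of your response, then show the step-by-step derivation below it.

v0:5,v1:0,v2:2,v3:inf,v4:inf

step 1: dist = v0:inf,v1:0,v2:2,v3:inf,v4:inf
step 2: dist = v0:5,v1:0,v2:2,v3:inf,v4:inf
step 3: dist = v0:5,v1:0,v2:2,v3:inf,v4:inf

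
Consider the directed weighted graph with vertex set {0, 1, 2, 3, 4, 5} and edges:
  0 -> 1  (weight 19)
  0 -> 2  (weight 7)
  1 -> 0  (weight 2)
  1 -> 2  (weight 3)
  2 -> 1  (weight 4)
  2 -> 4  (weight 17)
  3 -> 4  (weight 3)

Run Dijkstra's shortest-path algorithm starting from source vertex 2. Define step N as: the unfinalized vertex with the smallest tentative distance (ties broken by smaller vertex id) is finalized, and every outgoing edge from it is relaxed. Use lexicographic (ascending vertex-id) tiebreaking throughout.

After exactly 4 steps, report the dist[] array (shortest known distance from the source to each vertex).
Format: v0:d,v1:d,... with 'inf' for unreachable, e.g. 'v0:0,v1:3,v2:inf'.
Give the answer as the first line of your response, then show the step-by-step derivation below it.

v0:6,v1:4,v2:0,v3:inf,v4:17,v5:inf

step 1: dist = v0:inf,v1:4,v2:0,v3:inf,v4:17,v5:inf
step 2: dist = v0:6,v1:4,v2:0,v3:inf,v4:17,v5:inf
step 3: dist = v0:6,v1:4,v2:0,v3:inf,v4:17,v5:inf
step 4: dist = v0:6,v1:4,v2:0,v3:inf,v4:17,v5:inf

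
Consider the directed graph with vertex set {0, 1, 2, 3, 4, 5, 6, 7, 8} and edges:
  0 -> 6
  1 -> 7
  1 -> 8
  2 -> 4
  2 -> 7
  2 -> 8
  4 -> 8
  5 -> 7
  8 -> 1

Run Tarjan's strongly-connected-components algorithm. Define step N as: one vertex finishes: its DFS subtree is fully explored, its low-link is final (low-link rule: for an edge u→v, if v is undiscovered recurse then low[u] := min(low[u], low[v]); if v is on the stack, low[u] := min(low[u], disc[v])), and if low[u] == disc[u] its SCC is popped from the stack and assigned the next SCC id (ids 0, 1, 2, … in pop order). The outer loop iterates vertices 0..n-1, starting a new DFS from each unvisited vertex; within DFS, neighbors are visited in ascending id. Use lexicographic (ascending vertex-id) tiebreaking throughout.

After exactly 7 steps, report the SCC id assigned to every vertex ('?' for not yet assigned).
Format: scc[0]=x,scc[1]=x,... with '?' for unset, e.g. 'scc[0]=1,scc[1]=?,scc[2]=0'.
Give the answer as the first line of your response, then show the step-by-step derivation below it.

scc[0]=1,scc[1]=3,scc[2]=5,scc[3]=?,scc[4]=4,scc[5]=?,scc[6]=0,scc[7]=2,scc[8]=3

step 1: low=(low[0]=0,low[1]=?,low[2]=?,low[3]=?,low[4]=?,low[5]=?,low[6]=1,low[7]=?,low[8]=?); scc=(scc[0]=?,scc[1]=?,scc[2]=?,scc[3]=?,scc[4]=?,scc[5]=?,scc[6]=0,scc[7]=?,scc[8]=?)
step 2: low=(low[0]=0,low[1]=?,low[2]=?,low[3]=?,low[4]=?,low[5]=?,low[6]=1,low[7]=?,low[8]=?); scc=(scc[0]=1,scc[1]=?,scc[2]=?,scc[3]=?,scc[4]=?,scc[5]=?,scc[6]=0,scc[7]=?,scc[8]=?)
step 3: low=(low[0]=0,low[1]=2,low[2]=?,low[3]=?,low[4]=?,low[5]=?,low[6]=1,low[7]=3,low[8]=?); scc=(scc[0]=1,scc[1]=?,scc[2]=?,scc[3]=?,scc[4]=?,scc[5]=?,scc[6]=0,scc[7]=2,scc[8]=?)
step 4: low=(low[0]=0,low[1]=2,low[2]=?,low[3]=?,low[4]=?,low[5]=?,low[6]=1,low[7]=3,low[8]=2); scc=(scc[0]=1,scc[1]=?,scc[2]=?,scc[3]=?,scc[4]=?,scc[5]=?,scc[6]=0,scc[7]=2,scc[8]=?)
step 5: low=(low[0]=0,low[1]=2,low[2]=?,low[3]=?,low[4]=?,low[5]=?,low[6]=1,low[7]=3,low[8]=2); scc=(scc[0]=1,scc[1]=3,scc[2]=?,scc[3]=?,scc[4]=?,scc[5]=?,scc[6]=0,scc[7]=2,scc[8]=3)
step 6: low=(low[0]=0,low[1]=2,low[2]=5,low[3]=?,low[4]=6,low[5]=?,low[6]=1,low[7]=3,low[8]=2); scc=(scc[0]=1,scc[1]=3,scc[2]=?,scc[3]=?,scc[4]=4,scc[5]=?,scc[6]=0,scc[7]=2,scc[8]=3)
step 7: low=(low[0]=0,low[1]=2,low[2]=5,low[3]=?,low[4]=6,low[5]=?,low[6]=1,low[7]=3,low[8]=2); scc=(scc[0]=1,scc[1]=3,scc[2]=5,scc[3]=?,scc[4]=4,scc[5]=?,scc[6]=0,scc[7]=2,scc[8]=3)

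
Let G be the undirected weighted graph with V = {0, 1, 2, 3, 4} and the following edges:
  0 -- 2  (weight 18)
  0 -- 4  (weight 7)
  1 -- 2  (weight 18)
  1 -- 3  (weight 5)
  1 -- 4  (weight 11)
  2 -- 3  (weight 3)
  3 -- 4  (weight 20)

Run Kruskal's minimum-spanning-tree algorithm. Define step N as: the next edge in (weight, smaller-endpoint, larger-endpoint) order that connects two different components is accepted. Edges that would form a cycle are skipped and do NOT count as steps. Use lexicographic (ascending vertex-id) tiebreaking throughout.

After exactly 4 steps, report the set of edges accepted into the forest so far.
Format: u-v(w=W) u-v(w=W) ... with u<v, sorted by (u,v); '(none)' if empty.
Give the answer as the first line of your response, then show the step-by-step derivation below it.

0-4(w=7) 1-3(w=5) 1-4(w=11) 2-3(w=3)

step 1: add edge 2-3 (w=3); MST = {2-3(w=3)}
step 2: add edge 1-3 (w=5); MST = {1-3(w=5) 2-3(w=3)}
step 3: add edge 0-4 (w=7); MST = {0-4(w=7) 1-3(w=5) 2-3(w=3)}
step 4: add edge 1-4 (w=11); MST = {0-4(w=7) 1-3(w=5) 1-4(w=11) 2-3(w=3)}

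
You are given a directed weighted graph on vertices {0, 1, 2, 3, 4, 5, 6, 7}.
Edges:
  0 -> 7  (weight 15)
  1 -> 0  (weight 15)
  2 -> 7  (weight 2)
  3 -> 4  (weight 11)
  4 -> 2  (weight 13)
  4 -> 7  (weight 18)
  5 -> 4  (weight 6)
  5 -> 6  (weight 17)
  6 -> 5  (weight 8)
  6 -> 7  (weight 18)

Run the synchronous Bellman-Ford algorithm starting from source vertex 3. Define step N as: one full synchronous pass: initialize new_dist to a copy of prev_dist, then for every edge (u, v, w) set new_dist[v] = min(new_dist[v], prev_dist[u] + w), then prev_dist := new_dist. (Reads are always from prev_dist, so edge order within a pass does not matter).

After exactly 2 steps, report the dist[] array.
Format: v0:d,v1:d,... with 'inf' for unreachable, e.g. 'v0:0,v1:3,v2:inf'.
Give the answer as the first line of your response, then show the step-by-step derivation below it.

v0:inf,v1:inf,v2:24,v3:0,v4:11,v5:inf,v6:inf,v7:29

step 1: dist = v0:inf,v1:inf,v2:inf,v3:0,v4:11,v5:inf,v6:inf,v7:inf
step 2: dist = v0:inf,v1:inf,v2:24,v3:0,v4:11,v5:inf,v6:inf,v7:29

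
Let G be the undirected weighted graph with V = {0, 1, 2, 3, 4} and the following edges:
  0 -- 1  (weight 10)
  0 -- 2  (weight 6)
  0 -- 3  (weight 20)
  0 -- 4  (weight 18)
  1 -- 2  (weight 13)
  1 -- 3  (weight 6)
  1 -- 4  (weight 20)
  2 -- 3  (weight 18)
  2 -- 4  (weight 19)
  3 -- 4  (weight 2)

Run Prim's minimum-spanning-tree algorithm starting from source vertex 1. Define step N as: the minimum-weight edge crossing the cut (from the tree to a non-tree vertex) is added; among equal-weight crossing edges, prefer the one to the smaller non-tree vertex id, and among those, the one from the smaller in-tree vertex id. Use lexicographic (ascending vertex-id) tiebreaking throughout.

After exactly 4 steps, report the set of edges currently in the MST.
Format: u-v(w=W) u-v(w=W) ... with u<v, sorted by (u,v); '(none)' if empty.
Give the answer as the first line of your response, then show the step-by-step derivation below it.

0-1(w=10) 0-2(w=6) 1-3(w=6) 3-4(w=2)

step 1: add edge 1-3 (w=6); MST = {1-3(w=6)}
step 2: add edge 3-4 (w=2); MST = {1-3(w=6) 3-4(w=2)}
step 3: add edge 0-1 (w=10); MST = {0-1(w=10) 1-3(w=6) 3-4(w=2)}
step 4: add edge 0-2 (w=6); MST = {0-1(w=10) 0-2(w=6) 1-3(w=6) 3-4(w=2)}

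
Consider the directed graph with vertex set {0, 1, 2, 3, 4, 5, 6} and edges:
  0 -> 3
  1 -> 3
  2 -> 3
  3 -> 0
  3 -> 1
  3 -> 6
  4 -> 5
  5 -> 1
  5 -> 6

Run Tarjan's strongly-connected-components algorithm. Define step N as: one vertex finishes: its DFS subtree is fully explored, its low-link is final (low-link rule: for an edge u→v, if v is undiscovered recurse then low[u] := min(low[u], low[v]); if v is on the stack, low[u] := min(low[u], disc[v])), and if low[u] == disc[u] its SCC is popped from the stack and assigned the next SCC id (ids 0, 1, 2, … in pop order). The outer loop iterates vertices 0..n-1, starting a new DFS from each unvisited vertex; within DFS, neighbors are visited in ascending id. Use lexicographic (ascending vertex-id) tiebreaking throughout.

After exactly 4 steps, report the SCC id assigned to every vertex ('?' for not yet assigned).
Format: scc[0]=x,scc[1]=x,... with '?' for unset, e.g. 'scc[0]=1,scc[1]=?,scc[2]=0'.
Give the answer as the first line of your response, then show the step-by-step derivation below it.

scc[0]=1,scc[1]=1,scc[2]=?,scc[3]=1,scc[4]=?,scc[5]=?,scc[6]=0

step 1: low=(low[0]=0,low[1]=1,low[2]=?,low[3]=0,low[4]=?,low[5]=?,low[6]=?); scc=(scc[0]=?,scc[1]=?,scc[2]=?,scc[3]=?,scc[4]=?,scc[5]=?,scc[6]=?)
step 2: low=(low[0]=0,low[1]=1,low[2]=?,low[3]=0,low[4]=?,low[5]=?,low[6]=3); scc=(scc[0]=?,scc[1]=?,scc[2]=?,scc[3]=?,scc[4]=?,scc[5]=?,scc[6]=0)
step 3: low=(low[0]=0,low[1]=1,low[2]=?,low[3]=0,low[4]=?,low[5]=?,low[6]=3); scc=(scc[0]=?,scc[1]=?,scc[2]=?,scc[3]=?,scc[4]=?,scc[5]=?,scc[6]=0)
step 4: low=(low[0]=0,low[1]=1,low[2]=?,low[3]=0,low[4]=?,low[5]=?,low[6]=3); scc=(scc[0]=1,scc[1]=1,scc[2]=?,scc[3]=1,scc[4]=?,scc[5]=?,scc[6]=0)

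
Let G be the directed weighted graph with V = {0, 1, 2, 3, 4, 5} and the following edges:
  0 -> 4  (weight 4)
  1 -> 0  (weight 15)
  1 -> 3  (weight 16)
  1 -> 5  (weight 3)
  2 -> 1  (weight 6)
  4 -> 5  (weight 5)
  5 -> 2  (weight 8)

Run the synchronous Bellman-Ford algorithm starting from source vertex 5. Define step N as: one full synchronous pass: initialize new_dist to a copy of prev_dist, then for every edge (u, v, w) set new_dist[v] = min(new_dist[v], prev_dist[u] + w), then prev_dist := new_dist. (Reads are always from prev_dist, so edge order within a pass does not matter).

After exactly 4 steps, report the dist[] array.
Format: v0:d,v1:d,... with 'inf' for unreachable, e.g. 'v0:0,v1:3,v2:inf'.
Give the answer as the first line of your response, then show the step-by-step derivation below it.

v0:29,v1:14,v2:8,v3:30,v4:33,v5:0

step 1: dist = v0:inf,v1:inf,v2:8,v3:inf,v4:inf,v5:0
step 2: dist = v0:inf,v1:14,v2:8,v3:inf,v4:inf,v5:0
step 3: dist = v0:29,v1:14,v2:8,v3:30,v4:inf,v5:0
step 4: dist = v0:29,v1:14,v2:8,v3:30,v4:33,v5:0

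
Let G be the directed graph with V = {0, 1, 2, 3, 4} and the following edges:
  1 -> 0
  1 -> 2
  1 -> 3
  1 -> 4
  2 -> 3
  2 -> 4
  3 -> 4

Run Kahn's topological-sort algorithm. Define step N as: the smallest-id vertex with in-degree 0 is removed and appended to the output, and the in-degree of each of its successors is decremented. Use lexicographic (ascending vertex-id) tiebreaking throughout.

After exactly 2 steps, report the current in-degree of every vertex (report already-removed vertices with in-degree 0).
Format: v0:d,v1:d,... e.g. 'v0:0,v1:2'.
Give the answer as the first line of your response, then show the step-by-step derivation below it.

v0:0,v1:0,v2:0,v3:1,v4:2

step 1: output 1; order=[1]; indeg=(0,0,0,1,2)
step 2: output 0; order=[1,0]; indeg=(0,0,0,1,2)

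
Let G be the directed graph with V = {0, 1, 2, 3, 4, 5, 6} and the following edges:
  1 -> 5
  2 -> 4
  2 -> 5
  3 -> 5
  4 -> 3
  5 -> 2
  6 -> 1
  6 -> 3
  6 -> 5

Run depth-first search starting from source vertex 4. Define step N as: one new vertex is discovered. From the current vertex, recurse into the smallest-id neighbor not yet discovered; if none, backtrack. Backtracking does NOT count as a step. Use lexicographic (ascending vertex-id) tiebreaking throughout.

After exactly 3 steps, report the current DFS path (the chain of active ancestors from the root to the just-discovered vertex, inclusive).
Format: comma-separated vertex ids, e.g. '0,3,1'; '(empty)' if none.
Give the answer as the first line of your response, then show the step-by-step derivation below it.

4,3,5

step 1: discover 4; path=4; order=4
step 2: discover 3; path=4>3; order=4,3
step 3: discover 5; path=4>3>5; order=4,3,5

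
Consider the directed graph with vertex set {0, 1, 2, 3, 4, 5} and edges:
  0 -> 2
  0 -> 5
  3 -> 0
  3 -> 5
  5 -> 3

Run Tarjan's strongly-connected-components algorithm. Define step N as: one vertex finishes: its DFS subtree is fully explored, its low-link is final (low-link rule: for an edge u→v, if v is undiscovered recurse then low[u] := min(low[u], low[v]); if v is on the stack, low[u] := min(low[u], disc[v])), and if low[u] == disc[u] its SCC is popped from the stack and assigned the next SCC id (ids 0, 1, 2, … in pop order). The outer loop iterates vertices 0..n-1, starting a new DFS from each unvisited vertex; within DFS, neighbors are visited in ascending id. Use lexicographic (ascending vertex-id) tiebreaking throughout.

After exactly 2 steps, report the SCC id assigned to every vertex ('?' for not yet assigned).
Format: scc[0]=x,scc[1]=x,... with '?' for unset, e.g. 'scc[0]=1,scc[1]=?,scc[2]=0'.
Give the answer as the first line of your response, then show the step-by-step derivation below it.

scc[0]=?,scc[1]=?,scc[2]=0,scc[3]=?,scc[4]=?,scc[5]=?

step 1: low=(low[0]=0,low[1]=?,low[2]=1,low[3]=?,low[4]=?,low[5]=?); scc=(scc[0]=?,scc[1]=?,scc[2]=0,scc[3]=?,scc[4]=?,scc[5]=?)
step 2: low=(low[0]=0,low[1]=?,low[2]=1,low[3]=0,low[4]=?,low[5]=2); scc=(scc[0]=?,scc[1]=?,scc[2]=0,scc[3]=?,scc[4]=?,scc[5]=?)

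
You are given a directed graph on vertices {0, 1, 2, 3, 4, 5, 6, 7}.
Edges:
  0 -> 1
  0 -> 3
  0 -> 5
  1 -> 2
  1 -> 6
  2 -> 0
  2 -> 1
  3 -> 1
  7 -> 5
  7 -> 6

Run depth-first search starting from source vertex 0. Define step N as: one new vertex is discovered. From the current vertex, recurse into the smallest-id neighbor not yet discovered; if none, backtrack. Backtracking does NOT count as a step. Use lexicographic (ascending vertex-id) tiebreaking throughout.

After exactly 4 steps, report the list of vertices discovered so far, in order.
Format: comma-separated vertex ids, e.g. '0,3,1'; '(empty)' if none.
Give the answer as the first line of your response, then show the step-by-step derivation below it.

0,1,2,6

step 1: discover 0; path=0; order=0
step 2: discover 1; path=0>1; order=0,1
step 3: discover 2; path=0>1>2; order=0,1,2
step 4: discover 6; path=0>1>6; order=0,1,2,6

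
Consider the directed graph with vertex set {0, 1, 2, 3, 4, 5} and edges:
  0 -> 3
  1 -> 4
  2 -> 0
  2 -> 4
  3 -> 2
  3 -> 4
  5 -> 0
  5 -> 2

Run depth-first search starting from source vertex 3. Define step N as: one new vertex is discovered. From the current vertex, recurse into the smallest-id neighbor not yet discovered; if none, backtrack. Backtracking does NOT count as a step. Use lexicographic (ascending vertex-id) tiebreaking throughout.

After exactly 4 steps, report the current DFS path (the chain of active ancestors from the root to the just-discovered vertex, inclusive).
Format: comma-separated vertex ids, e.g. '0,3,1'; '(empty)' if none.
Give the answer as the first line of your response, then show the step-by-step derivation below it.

3,2,4

step 1: discover 3; path=3; order=3
step 2: discover 2; path=3>2; order=3,2
step 3: discover 0; path=3>2>0; order=3,2,0
step 4: discover 4; path=3>2>4; order=3,2,0,4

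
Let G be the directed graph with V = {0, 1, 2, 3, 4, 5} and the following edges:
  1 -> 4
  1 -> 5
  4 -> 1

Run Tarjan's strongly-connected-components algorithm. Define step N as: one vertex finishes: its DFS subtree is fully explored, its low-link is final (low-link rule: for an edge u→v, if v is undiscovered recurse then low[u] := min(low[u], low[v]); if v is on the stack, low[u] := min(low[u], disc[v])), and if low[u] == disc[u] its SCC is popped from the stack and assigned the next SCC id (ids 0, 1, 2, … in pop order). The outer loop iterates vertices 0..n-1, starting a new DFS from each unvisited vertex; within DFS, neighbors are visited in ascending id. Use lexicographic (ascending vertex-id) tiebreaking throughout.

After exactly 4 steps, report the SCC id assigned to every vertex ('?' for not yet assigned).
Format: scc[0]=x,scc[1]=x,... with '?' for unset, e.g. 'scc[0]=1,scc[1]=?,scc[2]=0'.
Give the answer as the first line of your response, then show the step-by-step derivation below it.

scc[0]=0,scc[1]=2,scc[2]=?,scc[3]=?,scc[4]=2,scc[5]=1

step 1: low=(low[0]=0,low[1]=?,low[2]=?,low[3]=?,low[4]=?,low[5]=?); scc=(scc[0]=0,scc[1]=?,scc[2]=?,scc[3]=?,scc[4]=?,scc[5]=?)
step 2: low=(low[0]=0,low[1]=1,low[2]=?,low[3]=?,low[4]=1,low[5]=?); scc=(scc[0]=0,scc[1]=?,scc[2]=?,scc[3]=?,scc[4]=?,scc[5]=?)
step 3: low=(low[0]=0,low[1]=1,low[2]=?,low[3]=?,low[4]=1,low[5]=3); scc=(scc[0]=0,scc[1]=?,scc[2]=?,scc[3]=?,scc[4]=?,scc[5]=1)
step 4: low=(low[0]=0,low[1]=1,low[2]=?,low[3]=?,low[4]=1,low[5]=3); scc=(scc[0]=0,scc[1]=2,scc[2]=?,scc[3]=?,scc[4]=2,scc[5]=1)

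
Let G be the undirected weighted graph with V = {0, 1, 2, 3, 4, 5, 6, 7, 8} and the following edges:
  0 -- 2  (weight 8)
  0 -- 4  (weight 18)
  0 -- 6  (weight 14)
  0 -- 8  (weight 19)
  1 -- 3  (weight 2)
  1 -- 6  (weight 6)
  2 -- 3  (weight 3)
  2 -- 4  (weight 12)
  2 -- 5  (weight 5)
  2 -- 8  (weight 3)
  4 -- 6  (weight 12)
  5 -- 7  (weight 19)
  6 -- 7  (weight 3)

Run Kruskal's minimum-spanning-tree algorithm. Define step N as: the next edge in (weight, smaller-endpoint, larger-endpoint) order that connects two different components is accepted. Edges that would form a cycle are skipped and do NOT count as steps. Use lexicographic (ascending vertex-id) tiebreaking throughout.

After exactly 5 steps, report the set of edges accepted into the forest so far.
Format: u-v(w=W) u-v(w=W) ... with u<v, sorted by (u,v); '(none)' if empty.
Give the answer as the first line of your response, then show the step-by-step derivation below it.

1-3(w=2) 2-3(w=3) 2-5(w=5) 2-8(w=3) 6-7(w=3)

step 1: add edge 1-3 (w=2); MST = {1-3(w=2)}
step 2: add edge 2-3 (w=3); MST = {1-3(w=2) 2-3(w=3)}
step 3: add edge 2-8 (w=3); MST = {1-3(w=2) 2-3(w=3) 2-8(w=3)}
step 4: add edge 6-7 (w=3); MST = {1-3(w=2) 2-3(w=3) 2-8(w=3) 6-7(w=3)}
step 5: add edge 2-5 (w=5); MST = {1-3(w=2) 2-3(w=3) 2-5(w=5) 2-8(w=3) 6-7(w=3)}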